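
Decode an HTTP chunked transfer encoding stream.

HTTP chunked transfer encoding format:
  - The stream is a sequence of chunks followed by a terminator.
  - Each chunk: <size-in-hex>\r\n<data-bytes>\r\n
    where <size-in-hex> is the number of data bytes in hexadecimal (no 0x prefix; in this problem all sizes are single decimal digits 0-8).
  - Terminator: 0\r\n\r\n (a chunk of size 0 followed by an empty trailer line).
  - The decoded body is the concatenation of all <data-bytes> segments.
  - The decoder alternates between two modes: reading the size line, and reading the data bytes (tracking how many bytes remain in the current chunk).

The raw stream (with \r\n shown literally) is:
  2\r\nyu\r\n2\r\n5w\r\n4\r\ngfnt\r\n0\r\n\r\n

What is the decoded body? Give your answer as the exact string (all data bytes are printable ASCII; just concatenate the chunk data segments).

Chunk 1: stream[0..1]='2' size=0x2=2, data at stream[3..5]='yu' -> body[0..2], body so far='yu'
Chunk 2: stream[7..8]='2' size=0x2=2, data at stream[10..12]='5w' -> body[2..4], body so far='yu5w'
Chunk 3: stream[14..15]='4' size=0x4=4, data at stream[17..21]='gfnt' -> body[4..8], body so far='yu5wgfnt'
Chunk 4: stream[23..24]='0' size=0 (terminator). Final body='yu5wgfnt' (8 bytes)

Answer: yu5wgfnt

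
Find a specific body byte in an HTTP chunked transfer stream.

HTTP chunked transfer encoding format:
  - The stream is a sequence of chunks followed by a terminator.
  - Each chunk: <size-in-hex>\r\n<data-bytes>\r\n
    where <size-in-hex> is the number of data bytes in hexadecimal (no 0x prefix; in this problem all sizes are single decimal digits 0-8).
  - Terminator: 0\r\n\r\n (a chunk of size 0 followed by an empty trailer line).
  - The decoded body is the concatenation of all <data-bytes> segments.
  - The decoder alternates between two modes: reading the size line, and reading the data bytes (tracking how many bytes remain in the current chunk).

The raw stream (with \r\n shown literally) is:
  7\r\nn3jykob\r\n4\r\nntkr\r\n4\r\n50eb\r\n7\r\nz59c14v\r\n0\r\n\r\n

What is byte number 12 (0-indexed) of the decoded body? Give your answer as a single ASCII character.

Chunk 1: stream[0..1]='7' size=0x7=7, data at stream[3..10]='n3jykob' -> body[0..7], body so far='n3jykob'
Chunk 2: stream[12..13]='4' size=0x4=4, data at stream[15..19]='ntkr' -> body[7..11], body so far='n3jykobntkr'
Chunk 3: stream[21..22]='4' size=0x4=4, data at stream[24..28]='50eb' -> body[11..15], body so far='n3jykobntkr50eb'
Chunk 4: stream[30..31]='7' size=0x7=7, data at stream[33..40]='z59c14v' -> body[15..22], body so far='n3jykobntkr50ebz59c14v'
Chunk 5: stream[42..43]='0' size=0 (terminator). Final body='n3jykobntkr50ebz59c14v' (22 bytes)
Body byte 12 = '0'

Answer: 0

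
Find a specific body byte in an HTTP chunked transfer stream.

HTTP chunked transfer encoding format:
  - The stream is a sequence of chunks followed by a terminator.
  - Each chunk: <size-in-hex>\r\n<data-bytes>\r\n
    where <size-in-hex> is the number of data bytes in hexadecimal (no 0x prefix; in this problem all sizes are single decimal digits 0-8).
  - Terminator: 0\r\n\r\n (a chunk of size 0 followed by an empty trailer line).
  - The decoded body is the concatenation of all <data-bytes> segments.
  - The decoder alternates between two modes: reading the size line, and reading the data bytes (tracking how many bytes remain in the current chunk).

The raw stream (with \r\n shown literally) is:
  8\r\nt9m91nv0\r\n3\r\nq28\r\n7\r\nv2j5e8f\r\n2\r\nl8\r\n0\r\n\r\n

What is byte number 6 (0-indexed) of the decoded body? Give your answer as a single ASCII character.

Answer: v

Derivation:
Chunk 1: stream[0..1]='8' size=0x8=8, data at stream[3..11]='t9m91nv0' -> body[0..8], body so far='t9m91nv0'
Chunk 2: stream[13..14]='3' size=0x3=3, data at stream[16..19]='q28' -> body[8..11], body so far='t9m91nv0q28'
Chunk 3: stream[21..22]='7' size=0x7=7, data at stream[24..31]='v2j5e8f' -> body[11..18], body so far='t9m91nv0q28v2j5e8f'
Chunk 4: stream[33..34]='2' size=0x2=2, data at stream[36..38]='l8' -> body[18..20], body so far='t9m91nv0q28v2j5e8fl8'
Chunk 5: stream[40..41]='0' size=0 (terminator). Final body='t9m91nv0q28v2j5e8fl8' (20 bytes)
Body byte 6 = 'v'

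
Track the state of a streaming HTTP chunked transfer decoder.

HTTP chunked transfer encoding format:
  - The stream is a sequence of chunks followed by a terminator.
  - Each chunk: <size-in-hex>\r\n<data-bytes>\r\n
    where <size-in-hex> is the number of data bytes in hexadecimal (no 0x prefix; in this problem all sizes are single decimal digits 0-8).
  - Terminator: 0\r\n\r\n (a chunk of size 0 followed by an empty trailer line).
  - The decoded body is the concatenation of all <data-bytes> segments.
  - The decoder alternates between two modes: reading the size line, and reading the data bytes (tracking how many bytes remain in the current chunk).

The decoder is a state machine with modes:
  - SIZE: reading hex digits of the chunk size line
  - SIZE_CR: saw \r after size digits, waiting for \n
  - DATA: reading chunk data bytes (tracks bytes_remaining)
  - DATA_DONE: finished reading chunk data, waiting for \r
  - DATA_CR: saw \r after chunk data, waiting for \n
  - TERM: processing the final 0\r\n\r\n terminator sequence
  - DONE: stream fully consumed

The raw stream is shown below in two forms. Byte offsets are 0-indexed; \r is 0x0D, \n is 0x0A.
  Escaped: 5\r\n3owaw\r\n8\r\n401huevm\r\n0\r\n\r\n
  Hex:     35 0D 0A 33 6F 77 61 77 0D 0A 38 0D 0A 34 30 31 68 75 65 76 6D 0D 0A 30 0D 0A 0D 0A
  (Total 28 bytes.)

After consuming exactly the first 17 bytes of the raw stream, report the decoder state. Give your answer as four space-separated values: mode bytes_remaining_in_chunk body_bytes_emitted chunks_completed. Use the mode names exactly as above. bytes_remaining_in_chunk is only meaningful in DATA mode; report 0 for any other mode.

Answer: DATA 4 9 1

Derivation:
Byte 0 = '5': mode=SIZE remaining=0 emitted=0 chunks_done=0
Byte 1 = 0x0D: mode=SIZE_CR remaining=0 emitted=0 chunks_done=0
Byte 2 = 0x0A: mode=DATA remaining=5 emitted=0 chunks_done=0
Byte 3 = '3': mode=DATA remaining=4 emitted=1 chunks_done=0
Byte 4 = 'o': mode=DATA remaining=3 emitted=2 chunks_done=0
Byte 5 = 'w': mode=DATA remaining=2 emitted=3 chunks_done=0
Byte 6 = 'a': mode=DATA remaining=1 emitted=4 chunks_done=0
Byte 7 = 'w': mode=DATA_DONE remaining=0 emitted=5 chunks_done=0
Byte 8 = 0x0D: mode=DATA_CR remaining=0 emitted=5 chunks_done=0
Byte 9 = 0x0A: mode=SIZE remaining=0 emitted=5 chunks_done=1
Byte 10 = '8': mode=SIZE remaining=0 emitted=5 chunks_done=1
Byte 11 = 0x0D: mode=SIZE_CR remaining=0 emitted=5 chunks_done=1
Byte 12 = 0x0A: mode=DATA remaining=8 emitted=5 chunks_done=1
Byte 13 = '4': mode=DATA remaining=7 emitted=6 chunks_done=1
Byte 14 = '0': mode=DATA remaining=6 emitted=7 chunks_done=1
Byte 15 = '1': mode=DATA remaining=5 emitted=8 chunks_done=1
Byte 16 = 'h': mode=DATA remaining=4 emitted=9 chunks_done=1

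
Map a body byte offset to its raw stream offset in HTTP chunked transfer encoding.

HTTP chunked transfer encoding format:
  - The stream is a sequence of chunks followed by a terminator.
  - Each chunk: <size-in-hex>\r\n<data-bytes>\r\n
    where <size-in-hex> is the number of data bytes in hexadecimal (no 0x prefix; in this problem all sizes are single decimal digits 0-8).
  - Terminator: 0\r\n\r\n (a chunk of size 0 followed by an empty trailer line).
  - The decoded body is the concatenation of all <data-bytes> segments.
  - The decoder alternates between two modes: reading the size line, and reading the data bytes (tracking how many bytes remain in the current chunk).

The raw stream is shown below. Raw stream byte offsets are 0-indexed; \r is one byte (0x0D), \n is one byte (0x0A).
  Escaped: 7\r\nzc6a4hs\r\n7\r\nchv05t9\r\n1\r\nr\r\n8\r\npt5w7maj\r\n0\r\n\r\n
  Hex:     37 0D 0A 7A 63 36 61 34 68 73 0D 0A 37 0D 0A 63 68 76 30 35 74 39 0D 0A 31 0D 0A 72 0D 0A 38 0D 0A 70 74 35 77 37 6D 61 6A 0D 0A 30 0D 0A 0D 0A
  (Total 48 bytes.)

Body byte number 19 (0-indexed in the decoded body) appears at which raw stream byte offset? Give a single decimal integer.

Answer: 37

Derivation:
Chunk 1: stream[0..1]='7' size=0x7=7, data at stream[3..10]='zc6a4hs' -> body[0..7], body so far='zc6a4hs'
Chunk 2: stream[12..13]='7' size=0x7=7, data at stream[15..22]='chv05t9' -> body[7..14], body so far='zc6a4hschv05t9'
Chunk 3: stream[24..25]='1' size=0x1=1, data at stream[27..28]='r' -> body[14..15], body so far='zc6a4hschv05t9r'
Chunk 4: stream[30..31]='8' size=0x8=8, data at stream[33..41]='pt5w7maj' -> body[15..23], body so far='zc6a4hschv05t9rpt5w7maj'
Chunk 5: stream[43..44]='0' size=0 (terminator). Final body='zc6a4hschv05t9rpt5w7maj' (23 bytes)
Body byte 19 at stream offset 37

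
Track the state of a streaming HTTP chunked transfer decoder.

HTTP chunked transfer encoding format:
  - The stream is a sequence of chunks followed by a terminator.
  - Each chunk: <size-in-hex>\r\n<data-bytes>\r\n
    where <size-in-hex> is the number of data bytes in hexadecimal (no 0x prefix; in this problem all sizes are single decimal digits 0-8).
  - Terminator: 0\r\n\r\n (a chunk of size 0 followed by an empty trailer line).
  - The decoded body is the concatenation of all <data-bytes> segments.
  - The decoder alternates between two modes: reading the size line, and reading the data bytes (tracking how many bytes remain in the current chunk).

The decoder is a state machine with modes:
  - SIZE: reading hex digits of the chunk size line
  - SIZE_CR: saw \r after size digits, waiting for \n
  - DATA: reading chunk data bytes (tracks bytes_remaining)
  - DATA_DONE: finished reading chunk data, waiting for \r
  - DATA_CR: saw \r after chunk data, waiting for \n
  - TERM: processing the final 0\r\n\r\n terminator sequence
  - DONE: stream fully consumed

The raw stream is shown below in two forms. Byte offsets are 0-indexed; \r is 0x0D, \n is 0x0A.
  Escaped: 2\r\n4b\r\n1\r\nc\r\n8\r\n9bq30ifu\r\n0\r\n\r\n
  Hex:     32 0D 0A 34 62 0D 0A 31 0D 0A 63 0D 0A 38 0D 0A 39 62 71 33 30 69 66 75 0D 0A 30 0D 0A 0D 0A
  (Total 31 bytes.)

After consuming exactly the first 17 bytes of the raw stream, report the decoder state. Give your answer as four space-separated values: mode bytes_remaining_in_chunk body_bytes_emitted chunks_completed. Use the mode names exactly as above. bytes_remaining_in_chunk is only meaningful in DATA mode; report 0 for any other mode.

Byte 0 = '2': mode=SIZE remaining=0 emitted=0 chunks_done=0
Byte 1 = 0x0D: mode=SIZE_CR remaining=0 emitted=0 chunks_done=0
Byte 2 = 0x0A: mode=DATA remaining=2 emitted=0 chunks_done=0
Byte 3 = '4': mode=DATA remaining=1 emitted=1 chunks_done=0
Byte 4 = 'b': mode=DATA_DONE remaining=0 emitted=2 chunks_done=0
Byte 5 = 0x0D: mode=DATA_CR remaining=0 emitted=2 chunks_done=0
Byte 6 = 0x0A: mode=SIZE remaining=0 emitted=2 chunks_done=1
Byte 7 = '1': mode=SIZE remaining=0 emitted=2 chunks_done=1
Byte 8 = 0x0D: mode=SIZE_CR remaining=0 emitted=2 chunks_done=1
Byte 9 = 0x0A: mode=DATA remaining=1 emitted=2 chunks_done=1
Byte 10 = 'c': mode=DATA_DONE remaining=0 emitted=3 chunks_done=1
Byte 11 = 0x0D: mode=DATA_CR remaining=0 emitted=3 chunks_done=1
Byte 12 = 0x0A: mode=SIZE remaining=0 emitted=3 chunks_done=2
Byte 13 = '8': mode=SIZE remaining=0 emitted=3 chunks_done=2
Byte 14 = 0x0D: mode=SIZE_CR remaining=0 emitted=3 chunks_done=2
Byte 15 = 0x0A: mode=DATA remaining=8 emitted=3 chunks_done=2
Byte 16 = '9': mode=DATA remaining=7 emitted=4 chunks_done=2

Answer: DATA 7 4 2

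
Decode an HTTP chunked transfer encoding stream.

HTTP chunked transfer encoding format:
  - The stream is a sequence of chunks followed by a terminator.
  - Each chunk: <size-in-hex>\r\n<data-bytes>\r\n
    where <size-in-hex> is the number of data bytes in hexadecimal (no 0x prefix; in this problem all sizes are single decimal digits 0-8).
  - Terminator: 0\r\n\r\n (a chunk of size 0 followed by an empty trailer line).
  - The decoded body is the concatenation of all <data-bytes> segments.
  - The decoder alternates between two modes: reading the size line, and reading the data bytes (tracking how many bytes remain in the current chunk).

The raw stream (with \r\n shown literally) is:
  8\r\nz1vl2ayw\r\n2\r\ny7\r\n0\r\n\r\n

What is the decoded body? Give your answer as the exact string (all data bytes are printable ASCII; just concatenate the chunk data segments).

Chunk 1: stream[0..1]='8' size=0x8=8, data at stream[3..11]='z1vl2ayw' -> body[0..8], body so far='z1vl2ayw'
Chunk 2: stream[13..14]='2' size=0x2=2, data at stream[16..18]='y7' -> body[8..10], body so far='z1vl2aywy7'
Chunk 3: stream[20..21]='0' size=0 (terminator). Final body='z1vl2aywy7' (10 bytes)

Answer: z1vl2aywy7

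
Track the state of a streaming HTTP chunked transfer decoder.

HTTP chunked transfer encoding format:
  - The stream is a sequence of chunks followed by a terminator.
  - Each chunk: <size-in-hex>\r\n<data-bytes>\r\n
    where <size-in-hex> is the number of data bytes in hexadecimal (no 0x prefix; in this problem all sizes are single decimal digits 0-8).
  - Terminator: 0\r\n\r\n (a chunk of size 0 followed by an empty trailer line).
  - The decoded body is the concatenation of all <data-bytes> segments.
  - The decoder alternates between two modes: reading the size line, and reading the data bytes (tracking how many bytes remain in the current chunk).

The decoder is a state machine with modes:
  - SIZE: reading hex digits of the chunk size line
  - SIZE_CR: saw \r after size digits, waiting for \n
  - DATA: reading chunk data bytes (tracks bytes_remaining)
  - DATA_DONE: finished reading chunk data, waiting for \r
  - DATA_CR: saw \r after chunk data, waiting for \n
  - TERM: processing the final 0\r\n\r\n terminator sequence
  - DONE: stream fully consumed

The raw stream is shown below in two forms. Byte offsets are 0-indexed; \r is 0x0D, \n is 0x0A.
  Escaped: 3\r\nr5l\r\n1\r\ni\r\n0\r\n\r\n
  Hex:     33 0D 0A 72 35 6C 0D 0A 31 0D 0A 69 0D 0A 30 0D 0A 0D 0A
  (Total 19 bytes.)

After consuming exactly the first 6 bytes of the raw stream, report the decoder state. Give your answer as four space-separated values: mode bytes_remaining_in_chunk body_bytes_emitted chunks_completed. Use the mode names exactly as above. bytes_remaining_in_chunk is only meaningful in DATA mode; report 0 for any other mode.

Answer: DATA_DONE 0 3 0

Derivation:
Byte 0 = '3': mode=SIZE remaining=0 emitted=0 chunks_done=0
Byte 1 = 0x0D: mode=SIZE_CR remaining=0 emitted=0 chunks_done=0
Byte 2 = 0x0A: mode=DATA remaining=3 emitted=0 chunks_done=0
Byte 3 = 'r': mode=DATA remaining=2 emitted=1 chunks_done=0
Byte 4 = '5': mode=DATA remaining=1 emitted=2 chunks_done=0
Byte 5 = 'l': mode=DATA_DONE remaining=0 emitted=3 chunks_done=0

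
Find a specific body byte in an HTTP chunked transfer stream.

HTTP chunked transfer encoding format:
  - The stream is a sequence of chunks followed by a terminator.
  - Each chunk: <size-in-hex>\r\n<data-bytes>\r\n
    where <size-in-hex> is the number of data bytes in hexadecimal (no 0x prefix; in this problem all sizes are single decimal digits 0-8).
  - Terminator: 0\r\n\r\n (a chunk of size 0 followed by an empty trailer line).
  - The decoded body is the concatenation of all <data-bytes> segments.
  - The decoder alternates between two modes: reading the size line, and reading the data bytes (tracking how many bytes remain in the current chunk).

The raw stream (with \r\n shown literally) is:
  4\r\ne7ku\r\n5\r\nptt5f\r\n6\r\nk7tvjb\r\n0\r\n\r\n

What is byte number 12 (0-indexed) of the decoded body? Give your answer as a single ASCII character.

Answer: v

Derivation:
Chunk 1: stream[0..1]='4' size=0x4=4, data at stream[3..7]='e7ku' -> body[0..4], body so far='e7ku'
Chunk 2: stream[9..10]='5' size=0x5=5, data at stream[12..17]='ptt5f' -> body[4..9], body so far='e7kuptt5f'
Chunk 3: stream[19..20]='6' size=0x6=6, data at stream[22..28]='k7tvjb' -> body[9..15], body so far='e7kuptt5fk7tvjb'
Chunk 4: stream[30..31]='0' size=0 (terminator). Final body='e7kuptt5fk7tvjb' (15 bytes)
Body byte 12 = 'v'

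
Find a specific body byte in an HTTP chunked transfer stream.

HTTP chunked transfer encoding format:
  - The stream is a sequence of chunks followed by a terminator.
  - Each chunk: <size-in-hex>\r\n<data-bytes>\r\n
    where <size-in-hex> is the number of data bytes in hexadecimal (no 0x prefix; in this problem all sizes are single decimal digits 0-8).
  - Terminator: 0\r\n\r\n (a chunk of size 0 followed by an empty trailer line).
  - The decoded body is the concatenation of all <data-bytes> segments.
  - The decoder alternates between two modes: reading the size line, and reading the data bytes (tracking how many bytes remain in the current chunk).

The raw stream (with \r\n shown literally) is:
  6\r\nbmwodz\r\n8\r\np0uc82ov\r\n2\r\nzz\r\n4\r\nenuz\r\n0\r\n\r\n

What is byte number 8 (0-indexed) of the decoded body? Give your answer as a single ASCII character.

Chunk 1: stream[0..1]='6' size=0x6=6, data at stream[3..9]='bmwodz' -> body[0..6], body so far='bmwodz'
Chunk 2: stream[11..12]='8' size=0x8=8, data at stream[14..22]='p0uc82ov' -> body[6..14], body so far='bmwodzp0uc82ov'
Chunk 3: stream[24..25]='2' size=0x2=2, data at stream[27..29]='zz' -> body[14..16], body so far='bmwodzp0uc82ovzz'
Chunk 4: stream[31..32]='4' size=0x4=4, data at stream[34..38]='enuz' -> body[16..20], body so far='bmwodzp0uc82ovzzenuz'
Chunk 5: stream[40..41]='0' size=0 (terminator). Final body='bmwodzp0uc82ovzzenuz' (20 bytes)
Body byte 8 = 'u'

Answer: u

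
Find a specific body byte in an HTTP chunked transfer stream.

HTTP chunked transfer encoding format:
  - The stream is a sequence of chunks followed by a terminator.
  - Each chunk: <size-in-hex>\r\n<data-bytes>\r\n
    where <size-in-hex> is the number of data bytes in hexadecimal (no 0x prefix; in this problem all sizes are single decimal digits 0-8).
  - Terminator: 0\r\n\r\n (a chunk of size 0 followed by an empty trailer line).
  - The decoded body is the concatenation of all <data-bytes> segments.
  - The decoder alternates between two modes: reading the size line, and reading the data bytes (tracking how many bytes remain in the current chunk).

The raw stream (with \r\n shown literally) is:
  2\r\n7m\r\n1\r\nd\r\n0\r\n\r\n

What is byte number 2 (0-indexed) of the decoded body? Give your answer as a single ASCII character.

Answer: d

Derivation:
Chunk 1: stream[0..1]='2' size=0x2=2, data at stream[3..5]='7m' -> body[0..2], body so far='7m'
Chunk 2: stream[7..8]='1' size=0x1=1, data at stream[10..11]='d' -> body[2..3], body so far='7md'
Chunk 3: stream[13..14]='0' size=0 (terminator). Final body='7md' (3 bytes)
Body byte 2 = 'd'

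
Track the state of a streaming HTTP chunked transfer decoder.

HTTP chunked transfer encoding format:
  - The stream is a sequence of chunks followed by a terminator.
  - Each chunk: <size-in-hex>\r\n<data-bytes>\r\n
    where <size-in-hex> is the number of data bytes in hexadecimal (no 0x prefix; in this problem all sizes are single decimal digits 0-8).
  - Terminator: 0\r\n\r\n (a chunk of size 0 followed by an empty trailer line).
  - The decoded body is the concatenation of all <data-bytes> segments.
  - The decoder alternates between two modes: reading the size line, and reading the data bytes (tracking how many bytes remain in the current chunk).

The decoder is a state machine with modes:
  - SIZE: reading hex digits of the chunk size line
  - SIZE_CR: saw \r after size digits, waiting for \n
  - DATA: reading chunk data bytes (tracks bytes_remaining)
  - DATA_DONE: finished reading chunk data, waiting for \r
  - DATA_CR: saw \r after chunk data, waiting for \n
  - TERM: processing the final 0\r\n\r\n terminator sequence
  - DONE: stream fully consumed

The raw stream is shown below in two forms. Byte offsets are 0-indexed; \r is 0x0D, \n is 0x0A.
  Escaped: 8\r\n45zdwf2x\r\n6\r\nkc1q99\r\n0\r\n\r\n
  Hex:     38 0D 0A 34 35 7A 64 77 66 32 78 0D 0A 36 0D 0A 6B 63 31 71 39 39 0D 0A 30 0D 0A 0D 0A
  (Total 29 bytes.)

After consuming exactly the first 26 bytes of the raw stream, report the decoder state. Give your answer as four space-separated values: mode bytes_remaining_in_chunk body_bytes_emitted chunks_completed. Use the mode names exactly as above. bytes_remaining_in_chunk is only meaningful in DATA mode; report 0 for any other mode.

Answer: SIZE_CR 0 14 2

Derivation:
Byte 0 = '8': mode=SIZE remaining=0 emitted=0 chunks_done=0
Byte 1 = 0x0D: mode=SIZE_CR remaining=0 emitted=0 chunks_done=0
Byte 2 = 0x0A: mode=DATA remaining=8 emitted=0 chunks_done=0
Byte 3 = '4': mode=DATA remaining=7 emitted=1 chunks_done=0
Byte 4 = '5': mode=DATA remaining=6 emitted=2 chunks_done=0
Byte 5 = 'z': mode=DATA remaining=5 emitted=3 chunks_done=0
Byte 6 = 'd': mode=DATA remaining=4 emitted=4 chunks_done=0
Byte 7 = 'w': mode=DATA remaining=3 emitted=5 chunks_done=0
Byte 8 = 'f': mode=DATA remaining=2 emitted=6 chunks_done=0
Byte 9 = '2': mode=DATA remaining=1 emitted=7 chunks_done=0
Byte 10 = 'x': mode=DATA_DONE remaining=0 emitted=8 chunks_done=0
Byte 11 = 0x0D: mode=DATA_CR remaining=0 emitted=8 chunks_done=0
Byte 12 = 0x0A: mode=SIZE remaining=0 emitted=8 chunks_done=1
Byte 13 = '6': mode=SIZE remaining=0 emitted=8 chunks_done=1
Byte 14 = 0x0D: mode=SIZE_CR remaining=0 emitted=8 chunks_done=1
Byte 15 = 0x0A: mode=DATA remaining=6 emitted=8 chunks_done=1
Byte 16 = 'k': mode=DATA remaining=5 emitted=9 chunks_done=1
Byte 17 = 'c': mode=DATA remaining=4 emitted=10 chunks_done=1
Byte 18 = '1': mode=DATA remaining=3 emitted=11 chunks_done=1
Byte 19 = 'q': mode=DATA remaining=2 emitted=12 chunks_done=1
Byte 20 = '9': mode=DATA remaining=1 emitted=13 chunks_done=1
Byte 21 = '9': mode=DATA_DONE remaining=0 emitted=14 chunks_done=1
Byte 22 = 0x0D: mode=DATA_CR remaining=0 emitted=14 chunks_done=1
Byte 23 = 0x0A: mode=SIZE remaining=0 emitted=14 chunks_done=2
Byte 24 = '0': mode=SIZE remaining=0 emitted=14 chunks_done=2
Byte 25 = 0x0D: mode=SIZE_CR remaining=0 emitted=14 chunks_done=2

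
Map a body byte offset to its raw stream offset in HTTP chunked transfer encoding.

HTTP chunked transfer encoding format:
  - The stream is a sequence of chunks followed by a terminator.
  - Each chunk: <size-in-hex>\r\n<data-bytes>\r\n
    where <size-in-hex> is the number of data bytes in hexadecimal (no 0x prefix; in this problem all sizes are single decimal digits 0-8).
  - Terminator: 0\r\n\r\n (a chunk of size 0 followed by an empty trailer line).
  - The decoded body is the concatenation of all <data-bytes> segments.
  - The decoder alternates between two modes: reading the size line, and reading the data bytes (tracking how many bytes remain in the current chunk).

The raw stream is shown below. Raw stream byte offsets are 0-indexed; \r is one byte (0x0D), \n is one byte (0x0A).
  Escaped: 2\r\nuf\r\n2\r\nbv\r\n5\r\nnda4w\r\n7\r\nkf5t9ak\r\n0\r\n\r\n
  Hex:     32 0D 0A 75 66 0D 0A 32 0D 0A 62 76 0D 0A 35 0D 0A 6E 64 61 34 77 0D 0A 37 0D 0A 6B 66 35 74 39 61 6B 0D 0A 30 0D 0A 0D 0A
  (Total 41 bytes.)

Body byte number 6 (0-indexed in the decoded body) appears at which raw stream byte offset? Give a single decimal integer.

Chunk 1: stream[0..1]='2' size=0x2=2, data at stream[3..5]='uf' -> body[0..2], body so far='uf'
Chunk 2: stream[7..8]='2' size=0x2=2, data at stream[10..12]='bv' -> body[2..4], body so far='ufbv'
Chunk 3: stream[14..15]='5' size=0x5=5, data at stream[17..22]='nda4w' -> body[4..9], body so far='ufbvnda4w'
Chunk 4: stream[24..25]='7' size=0x7=7, data at stream[27..34]='kf5t9ak' -> body[9..16], body so far='ufbvnda4wkf5t9ak'
Chunk 5: stream[36..37]='0' size=0 (terminator). Final body='ufbvnda4wkf5t9ak' (16 bytes)
Body byte 6 at stream offset 19

Answer: 19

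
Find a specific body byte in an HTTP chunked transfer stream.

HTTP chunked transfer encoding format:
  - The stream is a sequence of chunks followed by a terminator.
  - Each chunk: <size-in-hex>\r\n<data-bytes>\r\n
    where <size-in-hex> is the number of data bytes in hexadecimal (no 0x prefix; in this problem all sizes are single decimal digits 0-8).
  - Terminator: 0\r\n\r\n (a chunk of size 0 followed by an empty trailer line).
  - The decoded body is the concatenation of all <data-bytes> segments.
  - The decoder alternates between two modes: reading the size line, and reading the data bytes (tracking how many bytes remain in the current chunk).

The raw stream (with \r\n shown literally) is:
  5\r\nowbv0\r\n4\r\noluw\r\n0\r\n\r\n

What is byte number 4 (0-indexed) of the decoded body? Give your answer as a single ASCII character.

Answer: 0

Derivation:
Chunk 1: stream[0..1]='5' size=0x5=5, data at stream[3..8]='owbv0' -> body[0..5], body so far='owbv0'
Chunk 2: stream[10..11]='4' size=0x4=4, data at stream[13..17]='oluw' -> body[5..9], body so far='owbv0oluw'
Chunk 3: stream[19..20]='0' size=0 (terminator). Final body='owbv0oluw' (9 bytes)
Body byte 4 = '0'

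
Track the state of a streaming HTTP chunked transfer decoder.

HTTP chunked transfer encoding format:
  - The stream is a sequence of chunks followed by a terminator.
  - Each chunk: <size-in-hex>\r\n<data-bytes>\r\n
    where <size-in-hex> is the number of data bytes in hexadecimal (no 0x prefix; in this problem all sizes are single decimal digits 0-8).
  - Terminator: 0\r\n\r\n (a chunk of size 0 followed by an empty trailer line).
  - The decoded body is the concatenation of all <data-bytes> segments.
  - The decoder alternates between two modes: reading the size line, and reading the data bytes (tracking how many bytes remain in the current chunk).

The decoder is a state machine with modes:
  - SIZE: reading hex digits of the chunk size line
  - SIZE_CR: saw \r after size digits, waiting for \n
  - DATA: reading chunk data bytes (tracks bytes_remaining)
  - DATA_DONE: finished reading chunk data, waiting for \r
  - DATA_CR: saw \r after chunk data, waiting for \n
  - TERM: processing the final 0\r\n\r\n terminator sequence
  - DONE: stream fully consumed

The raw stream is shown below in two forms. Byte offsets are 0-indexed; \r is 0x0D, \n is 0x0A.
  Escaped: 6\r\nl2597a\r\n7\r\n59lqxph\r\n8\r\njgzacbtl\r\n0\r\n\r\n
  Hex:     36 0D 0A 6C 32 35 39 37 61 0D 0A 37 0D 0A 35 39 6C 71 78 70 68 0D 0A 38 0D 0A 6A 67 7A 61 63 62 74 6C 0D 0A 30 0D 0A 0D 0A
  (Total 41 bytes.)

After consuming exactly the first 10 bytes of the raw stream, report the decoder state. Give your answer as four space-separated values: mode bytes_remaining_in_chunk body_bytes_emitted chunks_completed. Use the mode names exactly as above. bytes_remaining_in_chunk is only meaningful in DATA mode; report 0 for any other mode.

Answer: DATA_CR 0 6 0

Derivation:
Byte 0 = '6': mode=SIZE remaining=0 emitted=0 chunks_done=0
Byte 1 = 0x0D: mode=SIZE_CR remaining=0 emitted=0 chunks_done=0
Byte 2 = 0x0A: mode=DATA remaining=6 emitted=0 chunks_done=0
Byte 3 = 'l': mode=DATA remaining=5 emitted=1 chunks_done=0
Byte 4 = '2': mode=DATA remaining=4 emitted=2 chunks_done=0
Byte 5 = '5': mode=DATA remaining=3 emitted=3 chunks_done=0
Byte 6 = '9': mode=DATA remaining=2 emitted=4 chunks_done=0
Byte 7 = '7': mode=DATA remaining=1 emitted=5 chunks_done=0
Byte 8 = 'a': mode=DATA_DONE remaining=0 emitted=6 chunks_done=0
Byte 9 = 0x0D: mode=DATA_CR remaining=0 emitted=6 chunks_done=0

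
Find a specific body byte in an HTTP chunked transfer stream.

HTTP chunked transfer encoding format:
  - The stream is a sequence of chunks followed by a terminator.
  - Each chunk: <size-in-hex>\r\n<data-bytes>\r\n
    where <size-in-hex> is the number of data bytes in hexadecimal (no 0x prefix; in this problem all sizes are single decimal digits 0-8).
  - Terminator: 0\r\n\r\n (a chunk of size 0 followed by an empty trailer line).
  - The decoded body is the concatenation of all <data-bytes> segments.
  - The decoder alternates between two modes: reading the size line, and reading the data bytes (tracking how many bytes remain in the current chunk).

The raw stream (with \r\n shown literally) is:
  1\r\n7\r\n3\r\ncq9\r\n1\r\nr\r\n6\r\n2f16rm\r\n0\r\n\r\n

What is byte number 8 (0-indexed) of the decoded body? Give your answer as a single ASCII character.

Answer: 6

Derivation:
Chunk 1: stream[0..1]='1' size=0x1=1, data at stream[3..4]='7' -> body[0..1], body so far='7'
Chunk 2: stream[6..7]='3' size=0x3=3, data at stream[9..12]='cq9' -> body[1..4], body so far='7cq9'
Chunk 3: stream[14..15]='1' size=0x1=1, data at stream[17..18]='r' -> body[4..5], body so far='7cq9r'
Chunk 4: stream[20..21]='6' size=0x6=6, data at stream[23..29]='2f16rm' -> body[5..11], body so far='7cq9r2f16rm'
Chunk 5: stream[31..32]='0' size=0 (terminator). Final body='7cq9r2f16rm' (11 bytes)
Body byte 8 = '6'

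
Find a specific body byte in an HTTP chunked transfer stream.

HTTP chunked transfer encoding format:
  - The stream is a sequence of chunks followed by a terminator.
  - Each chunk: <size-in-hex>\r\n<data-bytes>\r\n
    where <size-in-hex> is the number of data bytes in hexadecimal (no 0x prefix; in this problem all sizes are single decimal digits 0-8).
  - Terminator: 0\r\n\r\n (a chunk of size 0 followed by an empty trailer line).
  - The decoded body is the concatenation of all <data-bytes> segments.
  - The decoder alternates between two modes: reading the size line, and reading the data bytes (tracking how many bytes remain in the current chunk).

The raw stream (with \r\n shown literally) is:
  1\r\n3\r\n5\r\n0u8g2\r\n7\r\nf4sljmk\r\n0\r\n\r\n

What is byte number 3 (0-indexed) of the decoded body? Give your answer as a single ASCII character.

Answer: 8

Derivation:
Chunk 1: stream[0..1]='1' size=0x1=1, data at stream[3..4]='3' -> body[0..1], body so far='3'
Chunk 2: stream[6..7]='5' size=0x5=5, data at stream[9..14]='0u8g2' -> body[1..6], body so far='30u8g2'
Chunk 3: stream[16..17]='7' size=0x7=7, data at stream[19..26]='f4sljmk' -> body[6..13], body so far='30u8g2f4sljmk'
Chunk 4: stream[28..29]='0' size=0 (terminator). Final body='30u8g2f4sljmk' (13 bytes)
Body byte 3 = '8'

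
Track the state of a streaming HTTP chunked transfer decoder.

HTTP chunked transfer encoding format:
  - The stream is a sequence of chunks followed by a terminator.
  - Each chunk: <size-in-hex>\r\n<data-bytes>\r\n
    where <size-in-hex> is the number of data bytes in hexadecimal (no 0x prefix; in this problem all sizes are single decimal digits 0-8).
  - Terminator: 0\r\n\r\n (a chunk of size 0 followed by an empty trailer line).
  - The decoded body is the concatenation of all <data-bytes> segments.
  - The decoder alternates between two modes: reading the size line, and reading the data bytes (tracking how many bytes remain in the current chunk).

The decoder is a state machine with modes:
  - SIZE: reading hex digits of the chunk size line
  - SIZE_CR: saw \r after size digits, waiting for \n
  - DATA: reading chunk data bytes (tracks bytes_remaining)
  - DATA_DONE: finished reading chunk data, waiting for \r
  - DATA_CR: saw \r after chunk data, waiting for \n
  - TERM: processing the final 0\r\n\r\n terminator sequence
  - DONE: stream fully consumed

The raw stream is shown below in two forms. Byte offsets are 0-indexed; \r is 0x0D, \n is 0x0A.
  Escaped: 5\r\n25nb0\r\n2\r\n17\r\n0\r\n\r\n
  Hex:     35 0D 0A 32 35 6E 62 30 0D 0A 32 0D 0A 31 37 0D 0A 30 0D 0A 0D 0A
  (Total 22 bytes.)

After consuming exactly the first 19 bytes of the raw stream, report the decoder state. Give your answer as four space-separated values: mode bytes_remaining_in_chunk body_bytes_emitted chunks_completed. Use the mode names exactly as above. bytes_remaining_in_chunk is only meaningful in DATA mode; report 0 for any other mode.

Answer: SIZE_CR 0 7 2

Derivation:
Byte 0 = '5': mode=SIZE remaining=0 emitted=0 chunks_done=0
Byte 1 = 0x0D: mode=SIZE_CR remaining=0 emitted=0 chunks_done=0
Byte 2 = 0x0A: mode=DATA remaining=5 emitted=0 chunks_done=0
Byte 3 = '2': mode=DATA remaining=4 emitted=1 chunks_done=0
Byte 4 = '5': mode=DATA remaining=3 emitted=2 chunks_done=0
Byte 5 = 'n': mode=DATA remaining=2 emitted=3 chunks_done=0
Byte 6 = 'b': mode=DATA remaining=1 emitted=4 chunks_done=0
Byte 7 = '0': mode=DATA_DONE remaining=0 emitted=5 chunks_done=0
Byte 8 = 0x0D: mode=DATA_CR remaining=0 emitted=5 chunks_done=0
Byte 9 = 0x0A: mode=SIZE remaining=0 emitted=5 chunks_done=1
Byte 10 = '2': mode=SIZE remaining=0 emitted=5 chunks_done=1
Byte 11 = 0x0D: mode=SIZE_CR remaining=0 emitted=5 chunks_done=1
Byte 12 = 0x0A: mode=DATA remaining=2 emitted=5 chunks_done=1
Byte 13 = '1': mode=DATA remaining=1 emitted=6 chunks_done=1
Byte 14 = '7': mode=DATA_DONE remaining=0 emitted=7 chunks_done=1
Byte 15 = 0x0D: mode=DATA_CR remaining=0 emitted=7 chunks_done=1
Byte 16 = 0x0A: mode=SIZE remaining=0 emitted=7 chunks_done=2
Byte 17 = '0': mode=SIZE remaining=0 emitted=7 chunks_done=2
Byte 18 = 0x0D: mode=SIZE_CR remaining=0 emitted=7 chunks_done=2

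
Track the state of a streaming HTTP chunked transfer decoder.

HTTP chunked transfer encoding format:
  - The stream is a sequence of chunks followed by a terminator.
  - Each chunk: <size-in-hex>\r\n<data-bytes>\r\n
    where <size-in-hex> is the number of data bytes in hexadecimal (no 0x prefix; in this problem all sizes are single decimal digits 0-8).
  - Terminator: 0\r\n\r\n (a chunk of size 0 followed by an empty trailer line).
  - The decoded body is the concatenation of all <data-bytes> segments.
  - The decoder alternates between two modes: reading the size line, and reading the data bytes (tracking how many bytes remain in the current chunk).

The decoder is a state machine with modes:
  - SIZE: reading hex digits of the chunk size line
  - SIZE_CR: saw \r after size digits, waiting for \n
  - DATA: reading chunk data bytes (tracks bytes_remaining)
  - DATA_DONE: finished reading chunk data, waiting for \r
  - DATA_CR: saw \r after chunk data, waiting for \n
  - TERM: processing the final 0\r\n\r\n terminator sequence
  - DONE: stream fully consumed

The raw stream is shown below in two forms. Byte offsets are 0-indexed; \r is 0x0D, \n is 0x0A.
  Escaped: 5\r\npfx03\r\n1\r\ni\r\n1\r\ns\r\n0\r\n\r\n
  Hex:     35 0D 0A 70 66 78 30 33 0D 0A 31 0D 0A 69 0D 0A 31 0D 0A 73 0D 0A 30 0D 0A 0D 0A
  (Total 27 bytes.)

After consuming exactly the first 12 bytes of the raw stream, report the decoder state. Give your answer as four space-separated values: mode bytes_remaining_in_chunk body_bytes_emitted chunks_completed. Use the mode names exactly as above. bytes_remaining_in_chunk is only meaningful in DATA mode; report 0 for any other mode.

Byte 0 = '5': mode=SIZE remaining=0 emitted=0 chunks_done=0
Byte 1 = 0x0D: mode=SIZE_CR remaining=0 emitted=0 chunks_done=0
Byte 2 = 0x0A: mode=DATA remaining=5 emitted=0 chunks_done=0
Byte 3 = 'p': mode=DATA remaining=4 emitted=1 chunks_done=0
Byte 4 = 'f': mode=DATA remaining=3 emitted=2 chunks_done=0
Byte 5 = 'x': mode=DATA remaining=2 emitted=3 chunks_done=0
Byte 6 = '0': mode=DATA remaining=1 emitted=4 chunks_done=0
Byte 7 = '3': mode=DATA_DONE remaining=0 emitted=5 chunks_done=0
Byte 8 = 0x0D: mode=DATA_CR remaining=0 emitted=5 chunks_done=0
Byte 9 = 0x0A: mode=SIZE remaining=0 emitted=5 chunks_done=1
Byte 10 = '1': mode=SIZE remaining=0 emitted=5 chunks_done=1
Byte 11 = 0x0D: mode=SIZE_CR remaining=0 emitted=5 chunks_done=1

Answer: SIZE_CR 0 5 1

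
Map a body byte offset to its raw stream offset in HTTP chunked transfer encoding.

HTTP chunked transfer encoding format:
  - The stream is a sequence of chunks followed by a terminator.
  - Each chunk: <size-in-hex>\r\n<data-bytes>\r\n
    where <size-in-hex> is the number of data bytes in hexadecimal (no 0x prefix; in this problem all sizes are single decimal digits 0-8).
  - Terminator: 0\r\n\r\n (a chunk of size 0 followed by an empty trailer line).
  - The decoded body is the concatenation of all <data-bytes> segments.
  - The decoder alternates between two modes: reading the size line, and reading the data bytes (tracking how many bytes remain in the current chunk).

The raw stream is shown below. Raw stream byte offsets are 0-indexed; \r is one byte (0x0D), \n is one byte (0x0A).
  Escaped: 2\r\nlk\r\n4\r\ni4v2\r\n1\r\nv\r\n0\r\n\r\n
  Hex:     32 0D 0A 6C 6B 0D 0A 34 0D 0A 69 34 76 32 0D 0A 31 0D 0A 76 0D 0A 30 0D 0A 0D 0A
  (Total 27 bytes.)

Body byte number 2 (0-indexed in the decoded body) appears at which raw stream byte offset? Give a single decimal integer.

Answer: 10

Derivation:
Chunk 1: stream[0..1]='2' size=0x2=2, data at stream[3..5]='lk' -> body[0..2], body so far='lk'
Chunk 2: stream[7..8]='4' size=0x4=4, data at stream[10..14]='i4v2' -> body[2..6], body so far='lki4v2'
Chunk 3: stream[16..17]='1' size=0x1=1, data at stream[19..20]='v' -> body[6..7], body so far='lki4v2v'
Chunk 4: stream[22..23]='0' size=0 (terminator). Final body='lki4v2v' (7 bytes)
Body byte 2 at stream offset 10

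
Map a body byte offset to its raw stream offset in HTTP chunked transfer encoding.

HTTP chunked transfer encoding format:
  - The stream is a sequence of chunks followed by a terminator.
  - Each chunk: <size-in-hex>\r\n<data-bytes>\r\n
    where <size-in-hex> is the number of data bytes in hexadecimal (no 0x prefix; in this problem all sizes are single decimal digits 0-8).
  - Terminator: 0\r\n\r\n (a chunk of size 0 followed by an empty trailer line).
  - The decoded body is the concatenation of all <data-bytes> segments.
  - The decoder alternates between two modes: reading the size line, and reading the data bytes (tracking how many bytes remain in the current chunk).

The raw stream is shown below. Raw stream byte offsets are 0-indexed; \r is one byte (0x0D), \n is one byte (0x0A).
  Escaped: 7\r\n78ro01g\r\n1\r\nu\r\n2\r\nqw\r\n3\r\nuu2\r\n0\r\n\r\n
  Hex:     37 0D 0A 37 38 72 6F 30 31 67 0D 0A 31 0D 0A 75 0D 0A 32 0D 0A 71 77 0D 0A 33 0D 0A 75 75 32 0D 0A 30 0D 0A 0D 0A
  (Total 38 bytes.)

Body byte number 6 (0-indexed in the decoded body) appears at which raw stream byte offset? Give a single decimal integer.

Answer: 9

Derivation:
Chunk 1: stream[0..1]='7' size=0x7=7, data at stream[3..10]='78ro01g' -> body[0..7], body so far='78ro01g'
Chunk 2: stream[12..13]='1' size=0x1=1, data at stream[15..16]='u' -> body[7..8], body so far='78ro01gu'
Chunk 3: stream[18..19]='2' size=0x2=2, data at stream[21..23]='qw' -> body[8..10], body so far='78ro01guqw'
Chunk 4: stream[25..26]='3' size=0x3=3, data at stream[28..31]='uu2' -> body[10..13], body so far='78ro01guqwuu2'
Chunk 5: stream[33..34]='0' size=0 (terminator). Final body='78ro01guqwuu2' (13 bytes)
Body byte 6 at stream offset 9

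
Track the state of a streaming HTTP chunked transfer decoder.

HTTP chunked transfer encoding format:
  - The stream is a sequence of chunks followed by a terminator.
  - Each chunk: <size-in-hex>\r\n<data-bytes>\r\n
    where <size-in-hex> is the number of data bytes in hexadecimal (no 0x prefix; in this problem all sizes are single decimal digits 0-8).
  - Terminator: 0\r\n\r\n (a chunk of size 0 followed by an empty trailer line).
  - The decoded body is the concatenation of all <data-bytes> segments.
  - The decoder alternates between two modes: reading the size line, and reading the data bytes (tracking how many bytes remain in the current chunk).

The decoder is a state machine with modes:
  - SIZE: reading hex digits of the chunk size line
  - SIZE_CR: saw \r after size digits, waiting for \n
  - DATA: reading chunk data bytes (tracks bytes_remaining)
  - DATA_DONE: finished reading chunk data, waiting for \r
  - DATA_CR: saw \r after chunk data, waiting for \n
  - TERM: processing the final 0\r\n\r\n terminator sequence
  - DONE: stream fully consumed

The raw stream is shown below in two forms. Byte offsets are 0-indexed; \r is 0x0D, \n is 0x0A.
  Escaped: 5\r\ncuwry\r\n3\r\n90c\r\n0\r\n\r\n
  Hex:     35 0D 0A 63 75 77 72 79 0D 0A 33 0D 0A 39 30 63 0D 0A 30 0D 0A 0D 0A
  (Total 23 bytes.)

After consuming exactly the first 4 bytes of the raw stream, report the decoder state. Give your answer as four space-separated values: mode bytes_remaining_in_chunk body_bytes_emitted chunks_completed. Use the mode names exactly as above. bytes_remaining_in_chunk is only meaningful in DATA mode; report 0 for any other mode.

Answer: DATA 4 1 0

Derivation:
Byte 0 = '5': mode=SIZE remaining=0 emitted=0 chunks_done=0
Byte 1 = 0x0D: mode=SIZE_CR remaining=0 emitted=0 chunks_done=0
Byte 2 = 0x0A: mode=DATA remaining=5 emitted=0 chunks_done=0
Byte 3 = 'c': mode=DATA remaining=4 emitted=1 chunks_done=0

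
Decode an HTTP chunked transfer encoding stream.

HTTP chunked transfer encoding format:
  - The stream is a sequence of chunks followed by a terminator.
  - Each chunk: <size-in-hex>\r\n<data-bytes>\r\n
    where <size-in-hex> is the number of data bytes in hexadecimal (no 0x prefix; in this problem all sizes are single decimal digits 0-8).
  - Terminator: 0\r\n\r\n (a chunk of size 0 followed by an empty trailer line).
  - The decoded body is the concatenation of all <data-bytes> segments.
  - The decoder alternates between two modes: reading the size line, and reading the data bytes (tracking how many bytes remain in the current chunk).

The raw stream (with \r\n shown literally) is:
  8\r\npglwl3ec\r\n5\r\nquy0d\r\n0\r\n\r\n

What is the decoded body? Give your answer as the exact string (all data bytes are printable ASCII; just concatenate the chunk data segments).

Answer: pglwl3ecquy0d

Derivation:
Chunk 1: stream[0..1]='8' size=0x8=8, data at stream[3..11]='pglwl3ec' -> body[0..8], body so far='pglwl3ec'
Chunk 2: stream[13..14]='5' size=0x5=5, data at stream[16..21]='quy0d' -> body[8..13], body so far='pglwl3ecquy0d'
Chunk 3: stream[23..24]='0' size=0 (terminator). Final body='pglwl3ecquy0d' (13 bytes)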